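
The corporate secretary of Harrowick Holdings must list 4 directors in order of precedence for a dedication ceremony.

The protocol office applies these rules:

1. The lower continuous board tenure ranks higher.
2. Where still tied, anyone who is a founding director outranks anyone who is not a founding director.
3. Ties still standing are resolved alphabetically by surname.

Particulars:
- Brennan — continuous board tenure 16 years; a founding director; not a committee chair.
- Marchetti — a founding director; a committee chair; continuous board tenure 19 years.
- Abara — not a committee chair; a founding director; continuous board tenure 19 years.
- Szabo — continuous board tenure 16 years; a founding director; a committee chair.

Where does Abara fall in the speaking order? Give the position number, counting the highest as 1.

3

By continuous board tenure (lower first): Brennan and Szabo (both 16 years); then Abara and Marchetti (both 19 years).
Brennan and Szabo are each a founding director, so the next rule applies.
Among Brennan and Szabo, alphabetically by surname: Brennan before Szabo.
Abara and Marchetti are each a founding director, so the next rule applies.
Among Abara and Marchetti, alphabetically by surname: Abara before Marchetti.
Order: Brennan, Szabo, Abara, Marchetti. So position 3.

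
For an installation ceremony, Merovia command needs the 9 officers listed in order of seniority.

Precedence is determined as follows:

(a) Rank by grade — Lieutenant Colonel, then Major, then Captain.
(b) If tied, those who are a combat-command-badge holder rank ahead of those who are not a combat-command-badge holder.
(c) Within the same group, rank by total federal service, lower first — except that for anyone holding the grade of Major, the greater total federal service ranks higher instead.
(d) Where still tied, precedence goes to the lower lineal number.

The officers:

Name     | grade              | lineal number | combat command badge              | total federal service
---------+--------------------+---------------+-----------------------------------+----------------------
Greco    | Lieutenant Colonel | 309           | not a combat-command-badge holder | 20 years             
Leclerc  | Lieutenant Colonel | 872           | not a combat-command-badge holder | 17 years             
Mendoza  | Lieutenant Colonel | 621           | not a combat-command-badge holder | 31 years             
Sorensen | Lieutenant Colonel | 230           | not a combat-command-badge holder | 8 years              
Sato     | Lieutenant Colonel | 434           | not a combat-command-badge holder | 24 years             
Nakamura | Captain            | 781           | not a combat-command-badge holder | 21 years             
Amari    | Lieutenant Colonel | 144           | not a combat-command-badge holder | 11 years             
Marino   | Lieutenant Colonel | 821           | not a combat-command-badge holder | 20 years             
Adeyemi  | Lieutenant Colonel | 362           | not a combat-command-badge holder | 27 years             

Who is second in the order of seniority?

Amari

By grade: Sorensen, Amari, Leclerc, Greco, Marino, Sato, Adeyemi and Mendoza (Lieutenant Colonel); then Nakamura (Captain).
Sorensen, Amari, Leclerc, Greco, Marino, Sato, Adeyemi and Mendoza are each not a combat-command-badge holder, so the next rule applies.
Among Sorensen, Amari, Leclerc, Greco, Marino, Sato, Adeyemi and Mendoza, by total federal service (lower first): Sorensen (8 years) before Amari (11 years) before Leclerc (17 years) before Greco and Marino (20 years) before Sato (24 years) before Adeyemi (27 years) before Mendoza (31 years).
Among Greco and Marino, by lineal number (lower first): Greco (309) before Marino (821).
Order: Sorensen, Amari, Leclerc, Greco, Marino, Sato, Adeyemi, Mendoza, Nakamura.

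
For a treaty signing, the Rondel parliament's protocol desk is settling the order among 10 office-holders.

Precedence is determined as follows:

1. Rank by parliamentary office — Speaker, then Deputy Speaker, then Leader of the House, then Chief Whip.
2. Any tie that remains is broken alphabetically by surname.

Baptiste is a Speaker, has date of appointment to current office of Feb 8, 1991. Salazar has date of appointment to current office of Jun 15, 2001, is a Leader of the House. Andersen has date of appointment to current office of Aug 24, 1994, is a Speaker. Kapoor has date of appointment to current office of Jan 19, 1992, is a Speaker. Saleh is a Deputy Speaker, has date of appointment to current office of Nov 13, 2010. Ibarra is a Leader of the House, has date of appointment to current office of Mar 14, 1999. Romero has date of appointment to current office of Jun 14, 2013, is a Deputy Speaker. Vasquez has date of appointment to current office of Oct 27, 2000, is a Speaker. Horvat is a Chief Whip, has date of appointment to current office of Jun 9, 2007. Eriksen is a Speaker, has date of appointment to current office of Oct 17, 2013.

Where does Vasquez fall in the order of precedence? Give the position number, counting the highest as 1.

5

By parliamentary office: Andersen, Baptiste, Eriksen, Kapoor and Vasquez (Speaker); then Romero and Saleh (Deputy Speaker); then Ibarra and Salazar (Leader of the House); then Horvat (Chief Whip).
Among Andersen, Baptiste, Eriksen, Kapoor and Vasquez, alphabetically by surname: Andersen before Baptiste before Eriksen before Kapoor before Vasquez.
Among Romero and Saleh, alphabetically by surname: Romero before Saleh.
Among Ibarra and Salazar, alphabetically by surname: Ibarra before Salazar.
Order: Andersen, Baptiste, Eriksen, Kapoor, Vasquez, Romero, Saleh, Ibarra, Salazar, Horvat. So position 5.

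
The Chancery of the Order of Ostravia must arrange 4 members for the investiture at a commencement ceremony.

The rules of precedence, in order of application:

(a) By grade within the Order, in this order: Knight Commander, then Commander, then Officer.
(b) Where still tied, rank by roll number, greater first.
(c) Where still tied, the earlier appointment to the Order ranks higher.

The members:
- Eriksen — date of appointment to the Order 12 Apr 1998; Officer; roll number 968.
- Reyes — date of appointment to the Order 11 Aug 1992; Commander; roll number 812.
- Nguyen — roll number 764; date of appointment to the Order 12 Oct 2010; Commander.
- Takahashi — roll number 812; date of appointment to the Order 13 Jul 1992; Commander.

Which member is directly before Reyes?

By grade within the Order: Takahashi, Reyes and Nguyen (Commander); then Eriksen (Officer).
Among Takahashi, Reyes and Nguyen, by roll number (higher first): Takahashi and Reyes (812) before Nguyen (764).
Among Takahashi and Reyes, by date of appointment to the Order (earlier first): Takahashi (13 Jul 1992) before Reyes (11 Aug 1992).
Order: Takahashi, Reyes, Nguyen, Eriksen.

Takahashi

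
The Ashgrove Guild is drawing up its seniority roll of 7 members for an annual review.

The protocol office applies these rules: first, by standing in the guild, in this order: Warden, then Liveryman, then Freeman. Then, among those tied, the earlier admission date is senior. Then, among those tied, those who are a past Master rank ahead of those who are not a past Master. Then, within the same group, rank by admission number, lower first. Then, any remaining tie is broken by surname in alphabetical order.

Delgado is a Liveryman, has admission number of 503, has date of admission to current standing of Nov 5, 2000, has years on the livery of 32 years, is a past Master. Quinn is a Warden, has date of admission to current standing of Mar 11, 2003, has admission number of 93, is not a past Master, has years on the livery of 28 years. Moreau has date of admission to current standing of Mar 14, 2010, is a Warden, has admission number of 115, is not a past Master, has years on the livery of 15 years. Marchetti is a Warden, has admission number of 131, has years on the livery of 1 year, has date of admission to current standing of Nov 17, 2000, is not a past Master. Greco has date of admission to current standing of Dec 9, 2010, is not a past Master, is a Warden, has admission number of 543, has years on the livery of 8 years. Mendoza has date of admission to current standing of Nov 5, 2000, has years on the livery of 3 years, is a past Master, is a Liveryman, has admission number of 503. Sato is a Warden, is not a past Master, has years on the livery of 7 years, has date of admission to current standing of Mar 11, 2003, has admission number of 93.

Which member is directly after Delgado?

By standing in the guild: Marchetti, Quinn, Sato, Moreau and Greco (Warden); then Delgado and Mendoza (Liveryman).
Among Marchetti, Quinn, Sato, Moreau and Greco, by date of admission to current standing (earlier first): Marchetti (Nov 17, 2000) before Quinn and Sato (Mar 11, 2003) before Moreau (Mar 14, 2010) before Greco (Dec 9, 2010).
Quinn and Sato are each not a past Master, so the next rule applies.
Quinn and Sato both have admission number 93, so the next rule applies.
Among Quinn and Sato, alphabetically by surname: Quinn before Sato.
Delgado and Mendoza both have date of admission to current standing Nov 5, 2000, so the next rule applies.
Delgado and Mendoza are each a past Master, so the next rule applies.
Delgado and Mendoza both have admission number 503, so the next rule applies.
Among Delgado and Mendoza, alphabetically by surname: Delgado before Mendoza.
Order: Marchetti, Quinn, Sato, Moreau, Greco, Delgado, Mendoza.

Mendoza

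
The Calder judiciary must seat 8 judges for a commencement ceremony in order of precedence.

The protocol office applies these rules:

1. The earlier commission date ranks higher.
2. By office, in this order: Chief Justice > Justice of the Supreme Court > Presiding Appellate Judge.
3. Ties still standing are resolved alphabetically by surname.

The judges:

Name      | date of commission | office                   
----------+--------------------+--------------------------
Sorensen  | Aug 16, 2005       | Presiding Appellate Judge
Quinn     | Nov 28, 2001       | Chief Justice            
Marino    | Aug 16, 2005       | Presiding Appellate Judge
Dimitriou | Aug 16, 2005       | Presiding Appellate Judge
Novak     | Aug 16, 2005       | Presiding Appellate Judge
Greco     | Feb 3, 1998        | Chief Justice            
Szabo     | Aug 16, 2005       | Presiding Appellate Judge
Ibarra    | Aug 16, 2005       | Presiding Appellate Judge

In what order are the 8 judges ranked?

By date of commission (earlier first): Greco (Feb 3, 1998); then Quinn (Nov 28, 2001); then Dimitriou, Ibarra, Marino, Novak, Sorensen and Szabo (each Aug 16, 2005).
Dimitriou, Ibarra, Marino, Novak, Sorensen and Szabo are each Presiding Appellate Judge, so the next rule applies.
Among Dimitriou, Ibarra, Marino, Novak, Sorensen and Szabo, alphabetically by surname: Dimitriou before Ibarra before Marino before Novak before Sorensen before Szabo.
Full order: Greco, Quinn, Dimitriou, Ibarra, Marino, Novak, Sorensen, Szabo.

Greco, Quinn, Dimitriou, Ibarra, Marino, Novak, Sorensen, Szabo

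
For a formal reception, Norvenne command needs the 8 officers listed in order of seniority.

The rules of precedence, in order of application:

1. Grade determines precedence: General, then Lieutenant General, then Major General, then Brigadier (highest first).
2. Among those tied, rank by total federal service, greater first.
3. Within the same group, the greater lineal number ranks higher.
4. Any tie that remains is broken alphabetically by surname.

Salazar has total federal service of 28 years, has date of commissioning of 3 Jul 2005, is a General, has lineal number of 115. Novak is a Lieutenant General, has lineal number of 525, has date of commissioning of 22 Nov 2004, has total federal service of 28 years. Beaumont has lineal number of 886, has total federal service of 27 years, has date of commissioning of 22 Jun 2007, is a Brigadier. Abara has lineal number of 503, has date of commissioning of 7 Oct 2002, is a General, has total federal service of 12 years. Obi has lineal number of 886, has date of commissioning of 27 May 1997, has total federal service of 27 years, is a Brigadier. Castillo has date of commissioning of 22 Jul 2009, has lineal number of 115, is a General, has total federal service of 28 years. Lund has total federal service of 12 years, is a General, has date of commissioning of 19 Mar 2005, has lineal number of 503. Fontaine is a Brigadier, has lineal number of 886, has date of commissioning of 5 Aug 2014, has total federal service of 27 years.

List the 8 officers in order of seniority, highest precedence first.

Castillo, Salazar, Abara, Lund, Novak, Beaumont, Fontaine, Obi

By grade: Castillo, Salazar, Abara and Lund (General); then Novak (Lieutenant General); then Beaumont, Fontaine and Obi (Brigadier).
Among Castillo, Salazar, Abara and Lund, by total federal service (higher first): Castillo and Salazar (28 years) before Abara and Lund (12 years).
Castillo and Salazar both have lineal number 115, so the next rule applies.
Among Castillo and Salazar, alphabetically by surname: Castillo before Salazar.
Abara and Lund both have lineal number 503, so the next rule applies.
Among Abara and Lund, alphabetically by surname: Abara before Lund.
Beaumont, Fontaine and Obi all have total federal service 27 years, so the next rule applies.
Beaumont, Fontaine and Obi all have lineal number 886, so the next rule applies.
Among Beaumont, Fontaine and Obi, alphabetically by surname: Beaumont before Fontaine before Obi.
Full order: Castillo, Salazar, Abara, Lund, Novak, Beaumont, Fontaine, Obi.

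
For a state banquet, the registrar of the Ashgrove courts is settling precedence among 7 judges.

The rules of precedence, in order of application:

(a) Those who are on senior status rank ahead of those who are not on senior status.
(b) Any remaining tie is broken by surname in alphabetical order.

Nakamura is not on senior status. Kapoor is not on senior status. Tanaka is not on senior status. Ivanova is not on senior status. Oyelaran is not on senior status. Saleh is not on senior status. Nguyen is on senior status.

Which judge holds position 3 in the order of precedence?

By the first rule: Nguyen (on senior status); then Ivanova, Kapoor, Nakamura, Oyelaran, Saleh and Tanaka (each not on senior status).
Among Ivanova, Kapoor, Nakamura, Oyelaran, Saleh and Tanaka, alphabetically by surname: Ivanova before Kapoor before Nakamura before Oyelaran before Saleh before Tanaka.
Order: Nguyen, Ivanova, Kapoor, Nakamura, Oyelaran, Saleh, Tanaka.

Kapoor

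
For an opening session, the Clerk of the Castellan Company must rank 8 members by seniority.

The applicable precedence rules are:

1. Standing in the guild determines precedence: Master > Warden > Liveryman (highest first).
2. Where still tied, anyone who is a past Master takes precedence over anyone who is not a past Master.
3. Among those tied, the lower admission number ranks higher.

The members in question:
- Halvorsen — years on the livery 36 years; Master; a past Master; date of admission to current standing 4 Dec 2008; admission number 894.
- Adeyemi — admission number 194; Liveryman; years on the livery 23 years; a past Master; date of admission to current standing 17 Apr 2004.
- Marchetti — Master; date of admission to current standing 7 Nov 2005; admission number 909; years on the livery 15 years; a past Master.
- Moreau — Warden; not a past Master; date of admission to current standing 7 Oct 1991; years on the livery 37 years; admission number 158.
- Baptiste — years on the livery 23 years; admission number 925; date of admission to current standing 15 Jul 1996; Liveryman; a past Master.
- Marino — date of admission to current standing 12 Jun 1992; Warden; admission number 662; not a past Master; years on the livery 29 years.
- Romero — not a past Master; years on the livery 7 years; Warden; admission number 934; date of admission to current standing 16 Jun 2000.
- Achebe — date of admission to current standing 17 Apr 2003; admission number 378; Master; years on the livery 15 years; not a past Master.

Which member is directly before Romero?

Marino

By standing in the guild: Halvorsen, Marchetti and Achebe (Master); then Moreau, Marino and Romero (Warden); then Adeyemi and Baptiste (Liveryman).
Among Halvorsen, Marchetti and Achebe, a past Master before not a past Master: Halvorsen and Marchetti (a past Master) before Achebe (not a past Master).
Among Halvorsen and Marchetti, by admission number (lower first): Halvorsen (894) before Marchetti (909).
Moreau, Marino and Romero are each not a past Master, so the next rule applies.
Among Moreau, Marino and Romero, by admission number (lower first): Moreau (158) before Marino (662) before Romero (934).
Adeyemi and Baptiste are each a past Master, so the next rule applies.
Among Adeyemi and Baptiste, by admission number (lower first): Adeyemi (194) before Baptiste (925).
Order: Halvorsen, Marchetti, Achebe, Moreau, Marino, Romero, Adeyemi, Baptiste.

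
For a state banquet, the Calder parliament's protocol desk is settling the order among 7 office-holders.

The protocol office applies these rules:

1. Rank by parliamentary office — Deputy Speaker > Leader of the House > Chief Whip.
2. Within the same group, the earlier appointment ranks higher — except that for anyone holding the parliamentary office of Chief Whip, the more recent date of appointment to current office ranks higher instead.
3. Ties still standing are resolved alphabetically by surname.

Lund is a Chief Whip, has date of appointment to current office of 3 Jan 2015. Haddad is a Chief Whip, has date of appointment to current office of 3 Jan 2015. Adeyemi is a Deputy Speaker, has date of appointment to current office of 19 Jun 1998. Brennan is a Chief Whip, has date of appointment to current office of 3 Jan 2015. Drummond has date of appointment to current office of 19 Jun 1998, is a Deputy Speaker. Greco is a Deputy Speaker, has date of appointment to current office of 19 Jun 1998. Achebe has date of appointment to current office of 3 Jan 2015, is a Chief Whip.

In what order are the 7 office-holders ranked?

By parliamentary office: Adeyemi, Drummond and Greco (Deputy Speaker); then Achebe, Brennan, Haddad and Lund (Chief Whip).
Adeyemi, Drummond and Greco all have date of appointment to current office 19 Jun 1998, so the next rule applies.
Among Adeyemi, Drummond and Greco, alphabetically by surname: Adeyemi before Drummond before Greco.
Achebe, Brennan, Haddad and Lund all have date of appointment to current office 3 Jan 2015, so the next rule applies.
Among Achebe, Brennan, Haddad and Lund, alphabetically by surname: Achebe before Brennan before Haddad before Lund.
Full order: Adeyemi, Drummond, Greco, Achebe, Brennan, Haddad, Lund.

Adeyemi, Drummond, Greco, Achebe, Brennan, Haddad, Lund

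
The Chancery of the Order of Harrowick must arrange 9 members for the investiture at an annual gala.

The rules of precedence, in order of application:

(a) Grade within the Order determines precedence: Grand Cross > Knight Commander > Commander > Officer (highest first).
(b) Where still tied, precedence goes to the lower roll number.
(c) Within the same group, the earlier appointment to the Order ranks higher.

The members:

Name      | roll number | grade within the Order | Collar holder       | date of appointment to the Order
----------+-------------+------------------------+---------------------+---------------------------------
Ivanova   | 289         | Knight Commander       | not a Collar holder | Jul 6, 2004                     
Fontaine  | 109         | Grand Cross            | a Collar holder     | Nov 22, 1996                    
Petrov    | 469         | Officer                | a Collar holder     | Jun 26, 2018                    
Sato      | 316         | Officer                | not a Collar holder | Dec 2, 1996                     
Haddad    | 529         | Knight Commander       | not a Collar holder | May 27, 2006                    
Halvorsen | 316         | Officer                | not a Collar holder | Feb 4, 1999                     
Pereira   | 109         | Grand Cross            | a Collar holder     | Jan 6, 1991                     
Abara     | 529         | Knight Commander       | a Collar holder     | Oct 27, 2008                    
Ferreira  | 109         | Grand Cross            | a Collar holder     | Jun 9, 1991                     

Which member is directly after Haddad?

Abara

By grade within the Order: Pereira, Ferreira and Fontaine (Grand Cross); then Ivanova, Haddad and Abara (Knight Commander); then Sato, Halvorsen and Petrov (Officer).
Pereira, Ferreira and Fontaine all have roll number 109, so the next rule applies.
Among Pereira, Ferreira and Fontaine, by date of appointment to the Order (earlier first): Pereira (Jan 6, 1991) before Ferreira (Jun 9, 1991) before Fontaine (Nov 22, 1996).
Among Ivanova, Haddad and Abara, by roll number (lower first): Ivanova (289) before Haddad and Abara (529).
Among Haddad and Abara, by date of appointment to the Order (earlier first): Haddad (May 27, 2006) before Abara (Oct 27, 2008).
Among Sato, Halvorsen and Petrov, by roll number (lower first): Sato and Halvorsen (316) before Petrov (469).
Among Sato and Halvorsen, by date of appointment to the Order (earlier first): Sato (Dec 2, 1996) before Halvorsen (Feb 4, 1999).
Order: Pereira, Ferreira, Fontaine, Ivanova, Haddad, Abara, Sato, Halvorsen, Petrov.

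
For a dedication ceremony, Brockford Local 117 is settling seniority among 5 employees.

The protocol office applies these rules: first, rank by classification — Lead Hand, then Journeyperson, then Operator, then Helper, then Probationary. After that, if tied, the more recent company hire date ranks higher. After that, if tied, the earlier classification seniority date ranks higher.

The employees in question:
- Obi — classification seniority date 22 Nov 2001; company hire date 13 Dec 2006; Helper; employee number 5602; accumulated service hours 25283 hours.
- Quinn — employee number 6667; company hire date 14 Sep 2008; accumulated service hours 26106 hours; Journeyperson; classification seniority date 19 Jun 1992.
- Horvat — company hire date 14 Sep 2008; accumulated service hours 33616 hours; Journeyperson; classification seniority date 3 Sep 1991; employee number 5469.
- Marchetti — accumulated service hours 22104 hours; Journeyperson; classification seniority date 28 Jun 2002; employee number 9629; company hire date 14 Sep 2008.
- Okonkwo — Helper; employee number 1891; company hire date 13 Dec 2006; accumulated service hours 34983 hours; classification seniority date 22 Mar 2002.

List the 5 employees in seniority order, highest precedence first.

Horvat, Quinn, Marchetti, Obi, Okonkwo

By classification: Horvat, Quinn and Marchetti (Journeyperson); then Obi and Okonkwo (Helper).
Horvat, Quinn and Marchetti all have company hire date 14 Sep 2008, so the next rule applies.
Among Horvat, Quinn and Marchetti, by classification seniority date (earlier first): Horvat (3 Sep 1991) before Quinn (19 Jun 1992) before Marchetti (28 Jun 2002).
Obi and Okonkwo both have company hire date 13 Dec 2006, so the next rule applies.
Among Obi and Okonkwo, by classification seniority date (earlier first): Obi (22 Nov 2001) before Okonkwo (22 Mar 2002).
Full order: Horvat, Quinn, Marchetti, Obi, Okonkwo.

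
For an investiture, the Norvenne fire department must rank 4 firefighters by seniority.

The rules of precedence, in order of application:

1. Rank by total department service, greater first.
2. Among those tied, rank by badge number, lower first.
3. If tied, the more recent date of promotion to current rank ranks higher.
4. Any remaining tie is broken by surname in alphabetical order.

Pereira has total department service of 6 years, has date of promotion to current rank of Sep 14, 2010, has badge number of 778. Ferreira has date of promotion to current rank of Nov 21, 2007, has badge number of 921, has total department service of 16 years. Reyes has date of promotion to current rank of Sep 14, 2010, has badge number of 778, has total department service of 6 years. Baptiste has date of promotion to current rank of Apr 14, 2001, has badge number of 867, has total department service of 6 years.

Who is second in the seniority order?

Pereira

By total department service (higher first): Ferreira (16 years); then Pereira, Reyes and Baptiste (each 6 years).
Among Pereira, Reyes and Baptiste, by badge number (lower first): Pereira and Reyes (778) before Baptiste (867).
Pereira and Reyes both have date of promotion to current rank Sep 14, 2010, so the next rule applies.
Among Pereira and Reyes, alphabetically by surname: Pereira before Reyes.
Order: Ferreira, Pereira, Reyes, Baptiste.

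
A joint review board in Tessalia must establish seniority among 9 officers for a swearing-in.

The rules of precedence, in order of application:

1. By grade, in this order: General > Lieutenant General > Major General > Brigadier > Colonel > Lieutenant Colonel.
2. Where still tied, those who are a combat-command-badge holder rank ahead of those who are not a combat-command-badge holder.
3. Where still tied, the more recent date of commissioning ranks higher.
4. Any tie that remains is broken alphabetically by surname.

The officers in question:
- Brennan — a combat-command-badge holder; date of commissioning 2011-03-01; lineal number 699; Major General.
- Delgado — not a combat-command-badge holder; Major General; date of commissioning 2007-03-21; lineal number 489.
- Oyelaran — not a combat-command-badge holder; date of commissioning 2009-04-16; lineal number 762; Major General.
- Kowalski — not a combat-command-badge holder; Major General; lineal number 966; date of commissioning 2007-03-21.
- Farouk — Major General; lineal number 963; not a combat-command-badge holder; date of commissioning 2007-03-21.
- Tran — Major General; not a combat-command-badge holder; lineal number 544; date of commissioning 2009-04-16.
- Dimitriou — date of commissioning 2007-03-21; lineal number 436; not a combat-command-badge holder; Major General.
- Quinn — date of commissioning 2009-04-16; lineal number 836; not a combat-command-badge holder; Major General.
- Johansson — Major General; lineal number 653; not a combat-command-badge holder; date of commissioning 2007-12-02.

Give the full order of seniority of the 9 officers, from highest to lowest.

Brennan, Oyelaran, Quinn, Tran, Johansson, Delgado, Dimitriou, Farouk, Kowalski

By grade: Brennan, Oyelaran, Quinn, Tran, Johansson, Delgado, Dimitriou, Farouk and Kowalski (Major General).
Among Brennan, Oyelaran, Quinn, Tran, Johansson, Delgado, Dimitriou, Farouk and Kowalski, a combat-command-badge holder before not a combat-command-badge holder: Brennan (a combat-command-badge holder) before Oyelaran, Quinn, Tran, Johansson, Delgado, Dimitriou, Farouk and Kowalski (not a combat-command-badge holder).
Among Oyelaran, Quinn, Tran, Johansson, Delgado, Dimitriou, Farouk and Kowalski, by date of commissioning (later first): Oyelaran, Quinn and Tran (2009-04-16) before Johansson (2007-12-02) before Delgado, Dimitriou, Farouk and Kowalski (2007-03-21).
Among Oyelaran, Quinn and Tran, alphabetically by surname: Oyelaran before Quinn before Tran.
Among Delgado, Dimitriou, Farouk and Kowalski, alphabetically by surname: Delgado before Dimitriou before Farouk before Kowalski.
Full order: Brennan, Oyelaran, Quinn, Tran, Johansson, Delgado, Dimitriou, Farouk, Kowalski.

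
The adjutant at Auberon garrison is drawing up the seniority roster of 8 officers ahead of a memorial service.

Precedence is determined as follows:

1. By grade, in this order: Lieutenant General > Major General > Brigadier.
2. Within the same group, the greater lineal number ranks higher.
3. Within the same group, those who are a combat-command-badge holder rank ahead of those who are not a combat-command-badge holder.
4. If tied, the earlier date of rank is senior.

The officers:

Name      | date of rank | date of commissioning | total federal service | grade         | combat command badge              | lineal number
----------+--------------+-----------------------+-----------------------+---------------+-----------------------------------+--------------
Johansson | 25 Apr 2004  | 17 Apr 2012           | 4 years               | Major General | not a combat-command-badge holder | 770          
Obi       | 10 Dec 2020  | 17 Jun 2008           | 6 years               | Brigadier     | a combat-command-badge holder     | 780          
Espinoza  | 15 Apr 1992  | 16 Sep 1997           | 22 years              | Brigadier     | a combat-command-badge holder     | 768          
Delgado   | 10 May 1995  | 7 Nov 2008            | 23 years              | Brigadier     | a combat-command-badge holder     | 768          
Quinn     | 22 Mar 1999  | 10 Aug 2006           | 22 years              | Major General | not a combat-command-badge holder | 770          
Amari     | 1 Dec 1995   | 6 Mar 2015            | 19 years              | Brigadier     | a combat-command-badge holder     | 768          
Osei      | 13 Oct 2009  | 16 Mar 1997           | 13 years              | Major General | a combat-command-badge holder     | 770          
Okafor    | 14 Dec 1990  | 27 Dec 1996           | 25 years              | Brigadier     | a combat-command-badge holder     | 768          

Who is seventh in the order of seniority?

Delgado

By grade: Osei, Quinn and Johansson (Major General); then Obi, Okafor, Espinoza, Delgado and Amari (Brigadier).
Osei, Quinn and Johansson all have lineal number 770, so the next rule applies.
Among Osei, Quinn and Johansson, a combat-command-badge holder before not a combat-command-badge holder: Osei (a combat-command-badge holder) before Quinn and Johansson (not a combat-command-badge holder).
Among Quinn and Johansson, by date of rank (earlier first): Quinn (22 Mar 1999) before Johansson (25 Apr 2004).
Among Obi, Okafor, Espinoza, Delgado and Amari, by lineal number (higher first): Obi (780) before Okafor, Espinoza, Delgado and Amari (768).
Okafor, Espinoza, Delgado and Amari are each a combat-command-badge holder, so the next rule applies.
Among Okafor, Espinoza, Delgado and Amari, by date of rank (earlier first): Okafor (14 Dec 1990) before Espinoza (15 Apr 1992) before Delgado (10 May 1995) before Amari (1 Dec 1995).
Order: Osei, Quinn, Johansson, Obi, Okafor, Espinoza, Delgado, Amari.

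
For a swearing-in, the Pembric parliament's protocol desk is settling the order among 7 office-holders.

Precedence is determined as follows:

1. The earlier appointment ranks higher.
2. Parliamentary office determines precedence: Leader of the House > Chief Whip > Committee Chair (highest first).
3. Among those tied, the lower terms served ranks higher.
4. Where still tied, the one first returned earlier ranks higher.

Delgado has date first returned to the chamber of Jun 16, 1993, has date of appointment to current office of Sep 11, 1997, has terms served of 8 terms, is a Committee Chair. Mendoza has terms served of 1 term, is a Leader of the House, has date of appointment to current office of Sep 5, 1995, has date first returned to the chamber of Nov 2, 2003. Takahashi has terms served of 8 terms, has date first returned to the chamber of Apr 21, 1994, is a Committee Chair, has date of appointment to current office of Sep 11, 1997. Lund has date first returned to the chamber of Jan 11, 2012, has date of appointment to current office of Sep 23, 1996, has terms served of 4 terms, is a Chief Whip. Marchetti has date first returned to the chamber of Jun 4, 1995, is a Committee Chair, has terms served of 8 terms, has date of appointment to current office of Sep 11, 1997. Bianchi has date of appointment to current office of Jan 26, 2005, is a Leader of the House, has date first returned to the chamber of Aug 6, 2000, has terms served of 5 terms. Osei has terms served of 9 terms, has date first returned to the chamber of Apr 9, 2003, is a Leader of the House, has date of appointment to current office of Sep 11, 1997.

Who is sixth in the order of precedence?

Marchetti

By date of appointment to current office (earlier first): Mendoza (Sep 5, 1995); then Lund (Sep 23, 1996); then Osei, Delgado, Takahashi and Marchetti (each Sep 11, 1997); then Bianchi (Jan 26, 2005).
Among Osei, Delgado, Takahashi and Marchetti, by parliamentary office: Osei (Leader of the House) before Delgado, Takahashi and Marchetti (Committee Chair).
Delgado, Takahashi and Marchetti all have terms served 8 terms, so the next rule applies.
Among Delgado, Takahashi and Marchetti, by date first returned to the chamber (earlier first): Delgado (Jun 16, 1993) before Takahashi (Apr 21, 1994) before Marchetti (Jun 4, 1995).
Order: Mendoza, Lund, Osei, Delgado, Takahashi, Marchetti, Bianchi.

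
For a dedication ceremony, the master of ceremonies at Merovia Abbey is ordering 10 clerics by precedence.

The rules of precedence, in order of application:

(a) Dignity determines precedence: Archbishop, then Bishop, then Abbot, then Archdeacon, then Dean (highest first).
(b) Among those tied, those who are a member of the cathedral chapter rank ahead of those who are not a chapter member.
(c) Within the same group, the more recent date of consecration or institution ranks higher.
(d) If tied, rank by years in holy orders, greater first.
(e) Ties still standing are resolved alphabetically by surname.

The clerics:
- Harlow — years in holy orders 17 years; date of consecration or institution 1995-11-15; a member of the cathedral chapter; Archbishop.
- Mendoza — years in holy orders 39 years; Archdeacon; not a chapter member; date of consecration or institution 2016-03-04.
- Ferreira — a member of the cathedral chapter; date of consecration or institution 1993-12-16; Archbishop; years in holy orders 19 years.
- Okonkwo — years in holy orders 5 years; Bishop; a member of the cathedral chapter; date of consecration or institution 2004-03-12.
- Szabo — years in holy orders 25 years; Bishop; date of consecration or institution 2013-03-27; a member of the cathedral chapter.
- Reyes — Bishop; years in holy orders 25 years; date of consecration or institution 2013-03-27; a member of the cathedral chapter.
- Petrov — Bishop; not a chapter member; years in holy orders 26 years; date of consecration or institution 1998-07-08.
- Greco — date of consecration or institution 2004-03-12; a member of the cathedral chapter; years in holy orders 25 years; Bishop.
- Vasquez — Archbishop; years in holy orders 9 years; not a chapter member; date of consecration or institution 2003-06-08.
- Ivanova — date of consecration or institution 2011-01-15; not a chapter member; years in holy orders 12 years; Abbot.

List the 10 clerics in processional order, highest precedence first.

Harlow, Ferreira, Vasquez, Reyes, Szabo, Greco, Okonkwo, Petrov, Ivanova, Mendoza

By dignity: Harlow, Ferreira and Vasquez (Archbishop); then Reyes, Szabo, Greco, Okonkwo and Petrov (Bishop); then Ivanova (Abbot); then Mendoza (Archdeacon).
Among Harlow, Ferreira and Vasquez, a member of the cathedral chapter before not a chapter member: Harlow and Ferreira (a member of the cathedral chapter) before Vasquez (not a chapter member).
Among Harlow and Ferreira, by date of consecration or institution (later first): Harlow (1995-11-15) before Ferreira (1993-12-16).
Among Reyes, Szabo, Greco, Okonkwo and Petrov, a member of the cathedral chapter before not a chapter member: Reyes, Szabo, Greco and Okonkwo (a member of the cathedral chapter) before Petrov (not a chapter member).
Among Reyes, Szabo, Greco and Okonkwo, by date of consecration or institution (later first): Reyes and Szabo (2013-03-27) before Greco and Okonkwo (2004-03-12).
Reyes and Szabo both have years in holy orders 25 years, so the next rule applies.
Among Reyes and Szabo, alphabetically by surname: Reyes before Szabo.
Among Greco and Okonkwo, by years in holy orders (higher first): Greco (25 years) before Okonkwo (5 years).
Full order: Harlow, Ferreira, Vasquez, Reyes, Szabo, Greco, Okonkwo, Petrov, Ivanova, Mendoza.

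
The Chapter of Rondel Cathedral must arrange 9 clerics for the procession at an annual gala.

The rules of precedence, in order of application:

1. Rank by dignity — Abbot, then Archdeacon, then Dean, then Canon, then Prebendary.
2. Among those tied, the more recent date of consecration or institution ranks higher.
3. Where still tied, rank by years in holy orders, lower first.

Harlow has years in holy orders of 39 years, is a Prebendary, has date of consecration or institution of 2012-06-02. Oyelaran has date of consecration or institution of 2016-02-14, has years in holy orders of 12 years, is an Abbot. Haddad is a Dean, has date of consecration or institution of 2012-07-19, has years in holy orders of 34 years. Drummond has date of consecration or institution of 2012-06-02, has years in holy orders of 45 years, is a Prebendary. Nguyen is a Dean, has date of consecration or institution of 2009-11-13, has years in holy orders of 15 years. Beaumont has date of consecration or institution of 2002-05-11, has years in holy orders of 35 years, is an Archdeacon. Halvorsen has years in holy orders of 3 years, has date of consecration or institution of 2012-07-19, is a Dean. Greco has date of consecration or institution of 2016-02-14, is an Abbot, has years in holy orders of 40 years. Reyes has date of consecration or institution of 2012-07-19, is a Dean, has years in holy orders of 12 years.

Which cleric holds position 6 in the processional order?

By dignity: Oyelaran and Greco (Abbot); then Beaumont (Archdeacon); then Halvorsen, Reyes, Haddad and Nguyen (Dean); then Harlow and Drummond (Prebendary).
Oyelaran and Greco both have date of consecration or institution 2016-02-14, so the next rule applies.
Among Oyelaran and Greco, by years in holy orders (lower first): Oyelaran (12 years) before Greco (40 years).
Among Halvorsen, Reyes, Haddad and Nguyen, by date of consecration or institution (later first): Halvorsen, Reyes and Haddad (2012-07-19) before Nguyen (2009-11-13).
Among Halvorsen, Reyes and Haddad, by years in holy orders (lower first): Halvorsen (3 years) before Reyes (12 years) before Haddad (34 years).
Harlow and Drummond both have date of consecration or institution 2012-06-02, so the next rule applies.
Among Harlow and Drummond, by years in holy orders (lower first): Harlow (39 years) before Drummond (45 years).
Order: Oyelaran, Greco, Beaumont, Halvorsen, Reyes, Haddad, Nguyen, Harlow, Drummond.

Haddad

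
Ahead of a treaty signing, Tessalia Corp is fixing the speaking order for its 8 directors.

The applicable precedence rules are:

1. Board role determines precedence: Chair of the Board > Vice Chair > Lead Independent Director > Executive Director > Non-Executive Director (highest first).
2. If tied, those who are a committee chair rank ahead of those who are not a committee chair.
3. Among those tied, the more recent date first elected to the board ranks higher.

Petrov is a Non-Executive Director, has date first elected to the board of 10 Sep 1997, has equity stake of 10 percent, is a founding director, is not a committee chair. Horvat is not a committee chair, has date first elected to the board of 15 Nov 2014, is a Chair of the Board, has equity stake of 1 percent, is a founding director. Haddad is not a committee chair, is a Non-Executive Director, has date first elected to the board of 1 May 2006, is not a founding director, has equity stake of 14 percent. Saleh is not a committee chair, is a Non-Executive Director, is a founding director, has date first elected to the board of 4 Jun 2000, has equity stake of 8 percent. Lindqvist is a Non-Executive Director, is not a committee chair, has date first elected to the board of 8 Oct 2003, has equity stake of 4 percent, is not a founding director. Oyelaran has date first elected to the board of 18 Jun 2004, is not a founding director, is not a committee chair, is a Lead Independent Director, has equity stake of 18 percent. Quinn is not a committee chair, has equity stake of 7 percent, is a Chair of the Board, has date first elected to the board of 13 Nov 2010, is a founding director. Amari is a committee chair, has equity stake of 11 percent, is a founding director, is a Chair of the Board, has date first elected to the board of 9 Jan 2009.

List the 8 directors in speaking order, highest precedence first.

Amari, Horvat, Quinn, Oyelaran, Haddad, Lindqvist, Saleh, Petrov

By board role: Amari, Horvat and Quinn (Chair of the Board); then Oyelaran (Lead Independent Director); then Haddad, Lindqvist, Saleh and Petrov (Non-Executive Director).
Among Amari, Horvat and Quinn, a committee chair before not a committee chair: Amari (a committee chair) before Horvat and Quinn (not a committee chair).
Among Horvat and Quinn, by date first elected to the board (later first): Horvat (15 Nov 2014) before Quinn (13 Nov 2010).
Haddad, Lindqvist, Saleh and Petrov are each not a committee chair, so the next rule applies.
Among Haddad, Lindqvist, Saleh and Petrov, by date first elected to the board (later first): Haddad (1 May 2006) before Lindqvist (8 Oct 2003) before Saleh (4 Jun 2000) before Petrov (10 Sep 1997).
Full order: Amari, Horvat, Quinn, Oyelaran, Haddad, Lindqvist, Saleh, Petrov.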